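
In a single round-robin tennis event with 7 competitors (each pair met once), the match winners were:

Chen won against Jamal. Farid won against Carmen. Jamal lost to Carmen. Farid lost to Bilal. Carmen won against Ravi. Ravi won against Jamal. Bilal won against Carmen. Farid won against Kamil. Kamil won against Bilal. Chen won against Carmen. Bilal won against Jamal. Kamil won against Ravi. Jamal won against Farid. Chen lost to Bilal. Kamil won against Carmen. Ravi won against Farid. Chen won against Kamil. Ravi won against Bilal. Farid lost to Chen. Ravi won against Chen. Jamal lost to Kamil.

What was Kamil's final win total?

4

Kamil's results: beat Bilal, Ravi, Jamal, Carmen; lost to Farid, Chen.
That is 4 wins.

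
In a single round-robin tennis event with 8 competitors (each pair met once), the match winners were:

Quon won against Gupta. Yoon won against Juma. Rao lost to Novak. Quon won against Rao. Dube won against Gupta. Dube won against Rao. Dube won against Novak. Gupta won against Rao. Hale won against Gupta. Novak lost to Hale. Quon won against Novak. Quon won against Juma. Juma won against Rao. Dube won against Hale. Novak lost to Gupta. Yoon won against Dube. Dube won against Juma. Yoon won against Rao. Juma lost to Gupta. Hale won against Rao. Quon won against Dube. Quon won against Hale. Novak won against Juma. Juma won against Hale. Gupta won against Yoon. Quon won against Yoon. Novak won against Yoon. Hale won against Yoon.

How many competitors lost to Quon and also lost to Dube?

Quon beat: Juma, Dube, Novak, Hale, Yoon, Gupta, Rao.
Dube beat: Juma, Novak, Hale, Gupta, Rao.
Both beat: Juma, Novak, Hale, Gupta, Rao — 5.

5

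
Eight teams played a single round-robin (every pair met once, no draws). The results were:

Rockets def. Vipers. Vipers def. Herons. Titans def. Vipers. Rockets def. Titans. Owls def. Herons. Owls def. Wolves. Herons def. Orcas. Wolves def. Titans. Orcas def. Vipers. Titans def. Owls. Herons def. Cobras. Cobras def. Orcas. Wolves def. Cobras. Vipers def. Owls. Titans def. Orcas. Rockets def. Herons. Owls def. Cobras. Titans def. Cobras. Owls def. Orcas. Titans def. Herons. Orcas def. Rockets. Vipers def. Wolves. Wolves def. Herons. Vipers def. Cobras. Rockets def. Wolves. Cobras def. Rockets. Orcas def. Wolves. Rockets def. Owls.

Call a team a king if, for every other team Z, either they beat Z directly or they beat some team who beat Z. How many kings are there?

7

Owls reaches everyone (king).
Herons cannot reach Owls, Titans in two steps.
Cobras reaches everyone (king).
Rockets reaches everyone (king).
Titans reaches everyone (king).
Wolves reaches everyone (king).
Orcas reaches everyone (king).
Vipers reaches everyone (king).
Kings: Owls, Cobras, Rockets, Titans, Wolves, Orcas, Vipers — 7.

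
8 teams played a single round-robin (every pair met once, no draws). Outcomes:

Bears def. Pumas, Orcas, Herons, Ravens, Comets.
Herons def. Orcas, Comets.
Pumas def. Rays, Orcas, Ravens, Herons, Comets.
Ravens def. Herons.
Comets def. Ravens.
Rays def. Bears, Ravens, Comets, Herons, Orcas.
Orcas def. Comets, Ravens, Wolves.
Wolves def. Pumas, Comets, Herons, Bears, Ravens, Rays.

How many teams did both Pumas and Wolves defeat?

4

Pumas beat: Comets, Ravens, Herons, Rays, Orcas.
Wolves beat: Comets, Pumas, Ravens, Herons, Rays, Bears.
Both beat: Comets, Ravens, Herons, Rays — 4.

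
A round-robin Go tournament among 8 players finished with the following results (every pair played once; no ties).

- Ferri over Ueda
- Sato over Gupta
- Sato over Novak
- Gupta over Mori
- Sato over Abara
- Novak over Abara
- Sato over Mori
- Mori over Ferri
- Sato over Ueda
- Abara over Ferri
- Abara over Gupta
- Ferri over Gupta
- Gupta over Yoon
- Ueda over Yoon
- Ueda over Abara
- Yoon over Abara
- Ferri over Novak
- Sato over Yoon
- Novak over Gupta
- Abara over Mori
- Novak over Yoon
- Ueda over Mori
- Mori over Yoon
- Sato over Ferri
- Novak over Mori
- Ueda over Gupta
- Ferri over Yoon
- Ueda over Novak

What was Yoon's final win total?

1

Yoon's results: beat Abara; lost to Gupta, Mori, Novak, Ueda, Ferri, Sato.
That is 1 win.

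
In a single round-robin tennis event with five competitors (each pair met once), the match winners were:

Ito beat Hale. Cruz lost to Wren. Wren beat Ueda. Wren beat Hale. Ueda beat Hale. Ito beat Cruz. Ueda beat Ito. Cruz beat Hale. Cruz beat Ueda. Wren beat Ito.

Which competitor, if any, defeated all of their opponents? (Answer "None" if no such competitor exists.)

Wren

Wren has 4 wins out of 4 opponents — a perfect record.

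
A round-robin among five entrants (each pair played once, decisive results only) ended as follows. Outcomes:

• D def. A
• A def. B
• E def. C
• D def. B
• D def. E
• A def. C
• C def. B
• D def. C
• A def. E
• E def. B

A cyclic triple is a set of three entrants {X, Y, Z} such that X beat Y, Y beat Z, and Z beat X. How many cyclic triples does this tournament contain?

0

Of the C(5,3) = 10 triples, the cyclic ones are: none.
That is 0.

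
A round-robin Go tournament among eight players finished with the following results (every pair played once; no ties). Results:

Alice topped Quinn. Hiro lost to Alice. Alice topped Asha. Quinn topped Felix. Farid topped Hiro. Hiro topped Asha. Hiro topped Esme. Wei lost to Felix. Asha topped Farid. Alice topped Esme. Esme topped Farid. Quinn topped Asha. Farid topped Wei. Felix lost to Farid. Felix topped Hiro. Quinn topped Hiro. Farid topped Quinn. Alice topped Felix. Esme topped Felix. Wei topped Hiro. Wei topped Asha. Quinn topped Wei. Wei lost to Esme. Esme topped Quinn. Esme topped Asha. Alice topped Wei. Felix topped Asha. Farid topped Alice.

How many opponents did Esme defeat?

Esme's results: beat Wei, Farid, Quinn, Asha, Felix; lost to Hiro, Alice.
That is 5 wins.

5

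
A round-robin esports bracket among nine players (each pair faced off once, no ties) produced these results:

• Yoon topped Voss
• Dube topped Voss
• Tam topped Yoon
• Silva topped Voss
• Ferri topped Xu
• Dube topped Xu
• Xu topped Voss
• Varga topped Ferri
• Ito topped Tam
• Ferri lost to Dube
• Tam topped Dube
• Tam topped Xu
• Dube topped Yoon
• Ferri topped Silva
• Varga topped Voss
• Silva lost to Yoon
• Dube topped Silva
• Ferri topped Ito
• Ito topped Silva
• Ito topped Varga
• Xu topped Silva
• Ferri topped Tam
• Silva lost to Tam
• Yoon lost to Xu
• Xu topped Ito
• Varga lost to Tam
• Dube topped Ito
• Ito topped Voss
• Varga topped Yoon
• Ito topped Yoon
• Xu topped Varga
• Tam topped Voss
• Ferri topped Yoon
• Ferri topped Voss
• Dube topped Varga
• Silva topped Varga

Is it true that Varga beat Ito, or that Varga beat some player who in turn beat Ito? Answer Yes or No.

Varga did not beat Ito directly.
Varga beat Ferri, Yoon, Voss. Of those, Ferri beat Ito.

Yes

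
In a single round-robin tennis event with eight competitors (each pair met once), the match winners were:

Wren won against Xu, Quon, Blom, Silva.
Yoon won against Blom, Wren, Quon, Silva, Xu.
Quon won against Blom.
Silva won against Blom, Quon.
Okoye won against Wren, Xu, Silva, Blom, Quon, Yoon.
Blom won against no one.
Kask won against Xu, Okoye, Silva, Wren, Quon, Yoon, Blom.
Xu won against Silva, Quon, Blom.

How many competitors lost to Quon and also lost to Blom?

0

Quon beat: Blom.
Blom beat: no one.
No one was beaten by both.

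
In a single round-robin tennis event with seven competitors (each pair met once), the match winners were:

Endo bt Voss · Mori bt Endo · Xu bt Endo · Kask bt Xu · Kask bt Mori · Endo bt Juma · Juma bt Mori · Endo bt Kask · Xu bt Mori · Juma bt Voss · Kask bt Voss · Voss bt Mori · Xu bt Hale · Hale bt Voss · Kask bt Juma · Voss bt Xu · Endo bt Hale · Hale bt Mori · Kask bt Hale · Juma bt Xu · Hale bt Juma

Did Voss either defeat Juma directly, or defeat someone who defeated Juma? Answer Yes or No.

Voss did not beat Juma directly.
Voss beat Xu, Mori, but each of them lost to Juma. No two-step path.

No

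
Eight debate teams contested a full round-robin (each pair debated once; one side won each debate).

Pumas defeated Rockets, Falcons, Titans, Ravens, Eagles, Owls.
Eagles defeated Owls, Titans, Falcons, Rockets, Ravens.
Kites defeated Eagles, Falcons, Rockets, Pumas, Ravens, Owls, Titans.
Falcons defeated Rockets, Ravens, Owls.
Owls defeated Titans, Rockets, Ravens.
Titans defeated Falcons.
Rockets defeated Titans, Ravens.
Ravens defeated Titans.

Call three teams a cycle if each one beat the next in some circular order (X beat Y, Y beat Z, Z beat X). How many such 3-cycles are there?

3

Win totals: Titans 1, Pumas 6, Rockets 2, Ravens 1, Owls 3, Eagles 5, Kites 7, Falcons 3.
A team with w wins dominates both others in C(w,2) triples; summing gives 0 + 15 + 1 + 0 + 3 + 10 + 21 + 3 = 53 transitive triples.
Total triples C(8,3) = 56, so cyclic triples = 56 − 53 = 3.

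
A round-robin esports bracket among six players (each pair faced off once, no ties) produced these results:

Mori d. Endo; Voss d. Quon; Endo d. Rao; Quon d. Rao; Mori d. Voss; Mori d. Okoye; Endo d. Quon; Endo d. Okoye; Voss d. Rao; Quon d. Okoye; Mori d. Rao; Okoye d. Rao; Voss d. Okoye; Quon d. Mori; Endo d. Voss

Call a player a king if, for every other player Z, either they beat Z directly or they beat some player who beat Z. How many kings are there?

Endo reaches everyone (king).
Mori reaches everyone (king).
Rao cannot reach Endo, Mori, Okoye, Quon, Voss in two steps.
Okoye cannot reach Endo, Mori, Quon, Voss in two steps.
Quon reaches everyone (king).
Voss cannot reach Endo in two steps.
Kings: Endo, Mori, Quon — 3.

3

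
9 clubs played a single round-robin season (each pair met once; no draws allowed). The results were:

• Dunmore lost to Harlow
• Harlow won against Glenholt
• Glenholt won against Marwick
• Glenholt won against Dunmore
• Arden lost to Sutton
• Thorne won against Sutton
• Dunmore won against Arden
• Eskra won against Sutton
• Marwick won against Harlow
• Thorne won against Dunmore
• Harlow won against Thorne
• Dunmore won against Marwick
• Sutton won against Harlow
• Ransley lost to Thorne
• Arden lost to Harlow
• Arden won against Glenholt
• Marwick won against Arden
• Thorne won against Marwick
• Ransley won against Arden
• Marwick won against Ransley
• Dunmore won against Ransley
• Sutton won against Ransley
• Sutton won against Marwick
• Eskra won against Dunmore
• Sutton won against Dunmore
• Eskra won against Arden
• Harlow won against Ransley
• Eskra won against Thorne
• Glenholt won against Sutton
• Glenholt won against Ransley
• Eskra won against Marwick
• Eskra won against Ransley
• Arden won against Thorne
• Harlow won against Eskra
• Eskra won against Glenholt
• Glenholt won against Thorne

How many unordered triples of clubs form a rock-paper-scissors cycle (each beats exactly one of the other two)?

Win totals: Dunmore 3, Marwick 3, Ransley 1, Sutton 5, Arden 2, Harlow 6, Thorne 4, Eskra 7, Glenholt 5.
A club with w wins dominates both others in C(w,2) triples; summing gives 3 + 3 + 0 + 10 + 1 + 15 + 6 + 21 + 10 = 69 transitive triples.
Total triples C(9,3) = 84, so cyclic triples = 84 − 69 = 15.

15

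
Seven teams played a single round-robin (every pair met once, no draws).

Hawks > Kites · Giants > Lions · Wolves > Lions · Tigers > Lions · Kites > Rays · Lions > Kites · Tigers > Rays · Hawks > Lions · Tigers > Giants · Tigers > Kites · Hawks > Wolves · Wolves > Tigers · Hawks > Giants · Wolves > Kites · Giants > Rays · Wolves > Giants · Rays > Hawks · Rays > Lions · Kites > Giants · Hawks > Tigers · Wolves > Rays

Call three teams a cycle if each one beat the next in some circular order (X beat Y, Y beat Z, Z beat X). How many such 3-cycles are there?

6

Win totals: Tigers 4, Wolves 5, Kites 2, Lions 1, Giants 2, Hawks 5, Rays 2.
A team with w wins dominates both others in C(w,2) triples; summing gives 6 + 10 + 1 + 0 + 1 + 10 + 1 = 29 transitive triples.
Total triples C(7,3) = 35, so cyclic triples = 35 − 29 = 6.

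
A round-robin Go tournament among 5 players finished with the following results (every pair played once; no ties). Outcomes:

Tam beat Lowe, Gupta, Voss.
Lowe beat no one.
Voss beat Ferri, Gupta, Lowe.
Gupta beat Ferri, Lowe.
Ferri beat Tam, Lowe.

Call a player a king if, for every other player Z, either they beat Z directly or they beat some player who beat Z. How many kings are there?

Gupta cannot reach Voss in two steps.
Voss reaches everyone (king).
Ferri reaches everyone (king).
Lowe cannot reach Gupta, Voss, Ferri, Tam in two steps.
Tam reaches everyone (king).
Kings: Voss, Ferri, Tam — 3.

3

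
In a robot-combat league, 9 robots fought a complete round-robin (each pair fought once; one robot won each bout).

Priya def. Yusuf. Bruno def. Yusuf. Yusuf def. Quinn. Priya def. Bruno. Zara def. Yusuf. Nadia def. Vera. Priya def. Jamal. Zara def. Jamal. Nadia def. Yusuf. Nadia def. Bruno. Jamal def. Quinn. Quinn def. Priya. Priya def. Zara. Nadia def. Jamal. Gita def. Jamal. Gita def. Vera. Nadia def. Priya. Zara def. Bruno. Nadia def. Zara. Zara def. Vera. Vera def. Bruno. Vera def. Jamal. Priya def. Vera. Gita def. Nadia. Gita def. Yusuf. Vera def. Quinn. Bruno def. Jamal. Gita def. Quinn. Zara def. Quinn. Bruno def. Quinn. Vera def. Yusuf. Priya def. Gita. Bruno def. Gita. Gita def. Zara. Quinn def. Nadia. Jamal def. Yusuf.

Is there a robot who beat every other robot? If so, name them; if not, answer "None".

Highest win total is Priya with 6 (out of 8 possible).
Priya lost to Quinn, Nadia, so no robot went undefeated.

None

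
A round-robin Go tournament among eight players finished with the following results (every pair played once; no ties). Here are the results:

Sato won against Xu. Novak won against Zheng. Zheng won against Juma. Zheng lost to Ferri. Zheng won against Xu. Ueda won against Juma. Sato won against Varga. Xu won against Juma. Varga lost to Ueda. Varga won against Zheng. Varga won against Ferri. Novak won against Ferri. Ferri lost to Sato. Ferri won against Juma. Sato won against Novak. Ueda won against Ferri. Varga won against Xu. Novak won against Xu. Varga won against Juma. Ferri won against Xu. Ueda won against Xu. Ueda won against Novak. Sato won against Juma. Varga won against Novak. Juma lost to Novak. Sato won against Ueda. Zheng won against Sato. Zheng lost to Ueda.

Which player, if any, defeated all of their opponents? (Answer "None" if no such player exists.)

None

Highest win total is Ueda with 6 (out of 7 possible).
Ueda lost to Sato, so no player went undefeated.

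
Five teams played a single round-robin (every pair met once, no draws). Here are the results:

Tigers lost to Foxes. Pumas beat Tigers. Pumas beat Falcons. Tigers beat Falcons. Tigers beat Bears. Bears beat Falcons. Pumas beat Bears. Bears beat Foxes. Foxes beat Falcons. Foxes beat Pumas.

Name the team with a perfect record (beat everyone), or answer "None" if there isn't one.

Highest win total is Pumas with 3 (out of 4 possible).
Pumas lost to Foxes, so no team went undefeated.

None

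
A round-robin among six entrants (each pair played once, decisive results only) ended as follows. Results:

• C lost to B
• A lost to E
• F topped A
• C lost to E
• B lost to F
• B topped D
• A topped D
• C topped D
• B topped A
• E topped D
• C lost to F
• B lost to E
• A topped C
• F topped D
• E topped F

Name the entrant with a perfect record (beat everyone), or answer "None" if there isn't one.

E

E has 5 wins out of 5 opponents — a perfect record.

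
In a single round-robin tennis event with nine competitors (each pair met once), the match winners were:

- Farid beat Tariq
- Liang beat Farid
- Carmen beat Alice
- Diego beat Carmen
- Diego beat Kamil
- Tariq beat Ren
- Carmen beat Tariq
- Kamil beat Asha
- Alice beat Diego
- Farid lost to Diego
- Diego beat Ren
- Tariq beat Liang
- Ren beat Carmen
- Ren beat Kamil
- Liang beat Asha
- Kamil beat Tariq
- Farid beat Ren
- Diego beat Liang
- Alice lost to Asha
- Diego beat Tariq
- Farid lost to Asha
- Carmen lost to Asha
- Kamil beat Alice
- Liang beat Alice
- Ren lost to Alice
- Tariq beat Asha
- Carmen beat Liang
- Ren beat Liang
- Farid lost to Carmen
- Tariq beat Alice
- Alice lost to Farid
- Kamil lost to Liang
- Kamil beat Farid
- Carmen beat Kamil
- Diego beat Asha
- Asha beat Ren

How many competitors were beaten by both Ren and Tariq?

1

Ren beat: Liang, Carmen, Kamil.
Tariq beat: Ren, Alice, Liang, Asha.
Both beat: Liang — 1.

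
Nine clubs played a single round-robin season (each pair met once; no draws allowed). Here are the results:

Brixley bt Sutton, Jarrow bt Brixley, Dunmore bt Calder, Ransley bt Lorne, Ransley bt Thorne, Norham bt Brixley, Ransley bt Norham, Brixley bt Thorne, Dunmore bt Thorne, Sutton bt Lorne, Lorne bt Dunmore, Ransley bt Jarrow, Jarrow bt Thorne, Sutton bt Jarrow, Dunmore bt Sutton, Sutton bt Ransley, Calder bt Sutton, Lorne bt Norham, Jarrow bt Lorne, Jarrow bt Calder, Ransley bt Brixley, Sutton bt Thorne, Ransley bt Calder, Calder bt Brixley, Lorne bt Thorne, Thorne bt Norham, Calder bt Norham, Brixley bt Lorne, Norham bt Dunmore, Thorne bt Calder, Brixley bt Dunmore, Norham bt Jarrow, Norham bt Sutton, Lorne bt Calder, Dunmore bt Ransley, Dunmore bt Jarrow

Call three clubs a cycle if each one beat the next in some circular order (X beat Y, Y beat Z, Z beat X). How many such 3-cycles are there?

Win totals: Thorne 2, Sutton 4, Norham 4, Ransley 6, Calder 3, Brixley 4, Jarrow 4, Lorne 4, Dunmore 5.
A club with w wins dominates both others in C(w,2) triples; summing gives 1 + 6 + 6 + 15 + 3 + 6 + 6 + 6 + 10 = 59 transitive triples.
Total triples C(9,3) = 84, so cyclic triples = 84 − 59 = 25.

25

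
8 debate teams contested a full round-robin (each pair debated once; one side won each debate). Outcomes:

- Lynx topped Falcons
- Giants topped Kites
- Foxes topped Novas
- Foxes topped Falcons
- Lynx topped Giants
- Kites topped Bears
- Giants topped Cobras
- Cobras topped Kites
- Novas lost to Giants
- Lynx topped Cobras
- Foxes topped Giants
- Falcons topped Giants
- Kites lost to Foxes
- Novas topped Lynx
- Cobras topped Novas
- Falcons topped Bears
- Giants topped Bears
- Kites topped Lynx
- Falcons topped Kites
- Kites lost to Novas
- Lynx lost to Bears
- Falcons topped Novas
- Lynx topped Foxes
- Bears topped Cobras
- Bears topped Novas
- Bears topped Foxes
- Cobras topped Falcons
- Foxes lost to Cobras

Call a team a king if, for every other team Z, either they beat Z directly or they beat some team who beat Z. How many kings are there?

Cobras reaches everyone (king).
Bears reaches everyone (king).
Novas reaches everyone (king).
Lynx reaches everyone (king).
Foxes reaches everyone (king).
Giants reaches everyone (king).
Kites reaches everyone (king).
Falcons reaches everyone (king).
Kings: Cobras, Bears, Novas, Lynx, Foxes, Giants, Kites, Falcons — 8.

8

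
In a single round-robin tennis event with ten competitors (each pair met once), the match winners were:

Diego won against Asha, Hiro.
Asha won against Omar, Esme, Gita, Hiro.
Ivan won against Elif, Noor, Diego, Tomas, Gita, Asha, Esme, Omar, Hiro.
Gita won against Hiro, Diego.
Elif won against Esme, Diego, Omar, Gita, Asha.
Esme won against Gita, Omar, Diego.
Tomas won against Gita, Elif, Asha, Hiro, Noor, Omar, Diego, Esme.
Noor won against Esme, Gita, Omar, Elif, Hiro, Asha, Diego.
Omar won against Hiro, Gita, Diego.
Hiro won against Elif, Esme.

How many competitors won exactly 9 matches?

1

Win totals: Noor 7, Elif 5, Esme 3, Omar 3, Ivan 9, Hiro 2, Gita 2, Diego 2, Asha 4, Tomas 8.
Exactly 9: Ivan — 1 competitor.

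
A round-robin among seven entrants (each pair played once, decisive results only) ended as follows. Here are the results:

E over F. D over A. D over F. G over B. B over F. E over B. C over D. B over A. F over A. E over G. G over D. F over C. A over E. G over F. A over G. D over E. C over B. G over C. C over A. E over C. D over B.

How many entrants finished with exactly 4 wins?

Win totals: A 2, B 2, C 3, D 4, E 4, F 2, G 4.
Exactly 4: D, E, G — 3 entrants.

3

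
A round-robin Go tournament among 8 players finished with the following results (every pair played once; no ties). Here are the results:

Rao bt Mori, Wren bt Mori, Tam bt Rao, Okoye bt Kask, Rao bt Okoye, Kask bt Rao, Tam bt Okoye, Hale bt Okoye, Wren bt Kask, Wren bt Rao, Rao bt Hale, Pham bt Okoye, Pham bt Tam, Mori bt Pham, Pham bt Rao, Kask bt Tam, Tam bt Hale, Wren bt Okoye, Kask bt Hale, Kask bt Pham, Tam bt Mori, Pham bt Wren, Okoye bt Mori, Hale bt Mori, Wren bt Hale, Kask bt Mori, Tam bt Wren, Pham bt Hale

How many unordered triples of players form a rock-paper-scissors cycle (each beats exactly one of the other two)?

11

Win totals: Hale 2, Pham 5, Okoye 2, Tam 5, Rao 3, Wren 5, Kask 5, Mori 1.
A player with w wins dominates both others in C(w,2) triples; summing gives 1 + 10 + 1 + 10 + 3 + 10 + 10 + 0 = 45 transitive triples.
Total triples C(8,3) = 56, so cyclic triples = 56 − 45 = 11.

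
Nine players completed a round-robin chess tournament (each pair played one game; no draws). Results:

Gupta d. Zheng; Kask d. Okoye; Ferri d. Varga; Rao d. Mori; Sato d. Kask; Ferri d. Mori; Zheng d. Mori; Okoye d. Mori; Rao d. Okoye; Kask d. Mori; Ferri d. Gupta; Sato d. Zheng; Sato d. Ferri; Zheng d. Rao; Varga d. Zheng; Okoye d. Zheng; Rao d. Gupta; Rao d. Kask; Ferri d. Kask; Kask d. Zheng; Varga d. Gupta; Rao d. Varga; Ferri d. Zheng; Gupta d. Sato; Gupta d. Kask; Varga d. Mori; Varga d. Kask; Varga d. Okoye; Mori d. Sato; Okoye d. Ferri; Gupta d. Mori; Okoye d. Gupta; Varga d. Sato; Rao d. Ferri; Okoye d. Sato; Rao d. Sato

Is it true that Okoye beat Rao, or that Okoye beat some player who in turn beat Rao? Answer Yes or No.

Okoye did not beat Rao directly.
Okoye beat Sato, Gupta, Zheng, Ferri, Mori. Of those, Zheng beat Rao.

Yes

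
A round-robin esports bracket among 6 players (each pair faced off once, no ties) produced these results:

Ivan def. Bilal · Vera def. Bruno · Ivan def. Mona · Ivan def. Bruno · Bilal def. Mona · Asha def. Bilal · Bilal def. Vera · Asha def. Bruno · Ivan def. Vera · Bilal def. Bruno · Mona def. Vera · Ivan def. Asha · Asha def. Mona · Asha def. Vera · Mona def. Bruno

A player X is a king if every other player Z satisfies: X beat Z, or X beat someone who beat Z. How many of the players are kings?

Vera cannot reach Ivan, Asha, Bilal, Mona in two steps.
Ivan reaches everyone (king).
Asha cannot reach Ivan in two steps.
Bilal cannot reach Ivan, Asha in two steps.
Bruno cannot reach Vera, Ivan, Asha, Bilal, Mona in two steps.
Mona cannot reach Ivan, Asha, Bilal in two steps.
Kings: Ivan — 1.

1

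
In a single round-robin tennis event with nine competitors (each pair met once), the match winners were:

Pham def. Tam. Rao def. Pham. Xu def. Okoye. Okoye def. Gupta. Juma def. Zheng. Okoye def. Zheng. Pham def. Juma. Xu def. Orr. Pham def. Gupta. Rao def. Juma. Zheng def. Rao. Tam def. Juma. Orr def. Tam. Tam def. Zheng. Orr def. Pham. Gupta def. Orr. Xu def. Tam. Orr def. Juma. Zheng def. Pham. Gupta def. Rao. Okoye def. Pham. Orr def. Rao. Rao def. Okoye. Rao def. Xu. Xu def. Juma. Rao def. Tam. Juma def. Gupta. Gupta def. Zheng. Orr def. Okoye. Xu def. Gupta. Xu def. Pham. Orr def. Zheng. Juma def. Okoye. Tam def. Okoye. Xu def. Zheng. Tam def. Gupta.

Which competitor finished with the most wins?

Xu

Win totals: Gupta 3, Orr 6, Okoye 3, Pham 3, Tam 4, Juma 3, Zheng 2, Xu 7, Rao 5.
Xu leads with 7 wins (next highest: 6).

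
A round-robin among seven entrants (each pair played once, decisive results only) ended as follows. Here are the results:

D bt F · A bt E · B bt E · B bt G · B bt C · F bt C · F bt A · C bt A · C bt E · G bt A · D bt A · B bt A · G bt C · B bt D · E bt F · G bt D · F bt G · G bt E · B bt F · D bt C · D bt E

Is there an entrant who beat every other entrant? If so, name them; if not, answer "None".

B has 6 wins out of 6 opponents — a perfect record.

B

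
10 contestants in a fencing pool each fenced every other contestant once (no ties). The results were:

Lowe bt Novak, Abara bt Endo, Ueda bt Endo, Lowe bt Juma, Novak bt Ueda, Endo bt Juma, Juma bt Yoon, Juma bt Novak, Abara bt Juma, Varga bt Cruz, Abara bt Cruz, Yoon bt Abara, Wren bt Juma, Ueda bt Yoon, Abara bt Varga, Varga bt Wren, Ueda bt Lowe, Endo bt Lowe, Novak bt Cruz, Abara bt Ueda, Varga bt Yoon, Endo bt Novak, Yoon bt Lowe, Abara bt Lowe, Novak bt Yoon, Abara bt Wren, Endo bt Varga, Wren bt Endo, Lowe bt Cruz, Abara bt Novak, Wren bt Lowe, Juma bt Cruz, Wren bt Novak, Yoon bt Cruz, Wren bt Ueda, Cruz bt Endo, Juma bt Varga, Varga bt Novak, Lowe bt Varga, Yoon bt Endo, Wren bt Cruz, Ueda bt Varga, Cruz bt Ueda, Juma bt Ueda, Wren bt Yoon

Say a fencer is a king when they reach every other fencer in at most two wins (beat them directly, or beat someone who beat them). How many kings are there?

6

Ueda reaches everyone (king).
Novak cannot reach Juma, Wren in two steps.
Yoon reaches everyone (king).
Endo cannot reach Abara in two steps.
Juma reaches everyone (king).
Varga reaches everyone (king).
Abara reaches everyone (king).
Cruz cannot reach Abara, Wren in two steps.
Lowe cannot reach Abara in two steps.
Wren reaches everyone (king).
Kings: Ueda, Yoon, Juma, Varga, Abara, Wren — 6.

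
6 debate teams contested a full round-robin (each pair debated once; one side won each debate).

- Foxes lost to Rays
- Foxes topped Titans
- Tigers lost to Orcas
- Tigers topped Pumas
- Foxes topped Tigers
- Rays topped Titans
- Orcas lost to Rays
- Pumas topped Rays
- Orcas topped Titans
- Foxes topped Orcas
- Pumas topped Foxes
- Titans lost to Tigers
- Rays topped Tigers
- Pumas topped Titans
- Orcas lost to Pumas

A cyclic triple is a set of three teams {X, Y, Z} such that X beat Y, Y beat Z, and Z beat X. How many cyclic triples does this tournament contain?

Of the C(6,3) = 20 triples, the cyclic ones are: {Pumas, Foxes, Tigers}; {Pumas, Rays, Tigers}; {Pumas, Orcas, Tigers}.
That is 3.

3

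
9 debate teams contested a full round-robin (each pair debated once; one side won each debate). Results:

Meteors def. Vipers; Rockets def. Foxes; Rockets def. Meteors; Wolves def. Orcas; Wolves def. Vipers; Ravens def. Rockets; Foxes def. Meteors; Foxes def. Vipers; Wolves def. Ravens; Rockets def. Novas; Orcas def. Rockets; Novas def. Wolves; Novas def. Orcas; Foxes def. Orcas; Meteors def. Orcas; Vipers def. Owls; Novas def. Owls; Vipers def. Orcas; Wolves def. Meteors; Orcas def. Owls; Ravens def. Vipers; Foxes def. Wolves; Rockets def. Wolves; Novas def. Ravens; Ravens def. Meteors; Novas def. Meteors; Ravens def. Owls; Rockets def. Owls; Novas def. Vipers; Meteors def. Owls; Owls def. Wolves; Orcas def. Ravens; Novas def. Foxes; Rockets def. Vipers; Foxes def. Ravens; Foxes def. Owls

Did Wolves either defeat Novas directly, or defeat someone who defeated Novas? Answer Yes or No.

Wolves did not beat Novas directly.
Wolves beat Meteors, Orcas, Vipers, Ravens, but each of them lost to Novas. No two-step path.

No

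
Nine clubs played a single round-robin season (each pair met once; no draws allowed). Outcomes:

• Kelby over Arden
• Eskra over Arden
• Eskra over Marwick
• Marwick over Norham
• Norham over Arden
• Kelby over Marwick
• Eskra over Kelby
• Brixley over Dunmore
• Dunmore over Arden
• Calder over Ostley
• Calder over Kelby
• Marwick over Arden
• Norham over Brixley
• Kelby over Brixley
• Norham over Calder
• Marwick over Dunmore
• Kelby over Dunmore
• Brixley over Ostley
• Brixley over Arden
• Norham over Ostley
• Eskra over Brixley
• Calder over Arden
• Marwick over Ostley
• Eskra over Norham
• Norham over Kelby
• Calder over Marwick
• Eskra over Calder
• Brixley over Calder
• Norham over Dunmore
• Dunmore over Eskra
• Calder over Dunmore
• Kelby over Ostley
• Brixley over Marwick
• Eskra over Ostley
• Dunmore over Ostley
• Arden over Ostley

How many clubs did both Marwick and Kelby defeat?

3

Marwick beat: Norham, Arden, Ostley, Dunmore.
Kelby beat: Brixley, Arden, Ostley, Marwick, Dunmore.
Both beat: Arden, Ostley, Dunmore — 3.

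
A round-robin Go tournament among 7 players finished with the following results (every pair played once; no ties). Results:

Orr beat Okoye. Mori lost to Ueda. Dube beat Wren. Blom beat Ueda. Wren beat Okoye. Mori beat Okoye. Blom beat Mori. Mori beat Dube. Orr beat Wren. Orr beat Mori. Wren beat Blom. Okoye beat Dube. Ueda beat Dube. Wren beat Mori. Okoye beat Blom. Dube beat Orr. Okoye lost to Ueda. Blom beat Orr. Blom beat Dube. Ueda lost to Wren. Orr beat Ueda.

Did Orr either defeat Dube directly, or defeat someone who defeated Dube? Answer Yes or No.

Orr did not beat Dube directly.
Orr beat Wren, Mori, Okoye, Ueda. Of those, Mori beat Dube.

Yes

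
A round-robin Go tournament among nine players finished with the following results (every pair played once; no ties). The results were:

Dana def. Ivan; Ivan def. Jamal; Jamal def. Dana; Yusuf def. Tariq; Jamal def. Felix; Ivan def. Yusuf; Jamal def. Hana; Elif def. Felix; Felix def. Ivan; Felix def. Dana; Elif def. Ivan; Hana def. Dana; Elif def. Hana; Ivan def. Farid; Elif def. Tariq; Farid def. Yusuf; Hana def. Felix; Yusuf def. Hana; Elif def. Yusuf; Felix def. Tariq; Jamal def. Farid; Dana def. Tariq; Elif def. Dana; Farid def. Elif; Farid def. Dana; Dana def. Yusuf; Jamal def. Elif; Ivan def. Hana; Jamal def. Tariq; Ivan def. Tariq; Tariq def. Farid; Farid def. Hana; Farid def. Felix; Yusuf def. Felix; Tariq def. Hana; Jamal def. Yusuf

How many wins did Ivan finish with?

Ivan's results: beat Yusuf, Jamal, Tariq, Farid, Hana; lost to Dana, Felix, Elif.
That is 5 wins.

5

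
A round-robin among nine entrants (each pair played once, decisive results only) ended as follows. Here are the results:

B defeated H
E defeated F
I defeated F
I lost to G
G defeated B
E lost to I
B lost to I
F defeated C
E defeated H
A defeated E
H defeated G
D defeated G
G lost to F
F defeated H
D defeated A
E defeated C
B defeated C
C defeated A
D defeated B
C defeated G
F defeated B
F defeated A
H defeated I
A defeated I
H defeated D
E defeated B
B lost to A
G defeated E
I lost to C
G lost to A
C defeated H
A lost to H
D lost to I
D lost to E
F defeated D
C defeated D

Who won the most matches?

F

Win totals: A 4, B 2, C 5, D 3, E 5, F 6, G 3, H 4, I 4.
F leads with 6 wins (next highest: 5).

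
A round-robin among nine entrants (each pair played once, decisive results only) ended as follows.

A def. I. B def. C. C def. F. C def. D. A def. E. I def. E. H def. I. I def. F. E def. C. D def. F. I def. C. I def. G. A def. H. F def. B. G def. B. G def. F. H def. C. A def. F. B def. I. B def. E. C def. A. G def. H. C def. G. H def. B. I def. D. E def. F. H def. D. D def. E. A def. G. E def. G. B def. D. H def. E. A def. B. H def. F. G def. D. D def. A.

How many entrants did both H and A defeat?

H beat: B, C, D, E, F, I.
A beat: B, E, F, G, H, I.
Both beat: B, E, F, I — 4.

4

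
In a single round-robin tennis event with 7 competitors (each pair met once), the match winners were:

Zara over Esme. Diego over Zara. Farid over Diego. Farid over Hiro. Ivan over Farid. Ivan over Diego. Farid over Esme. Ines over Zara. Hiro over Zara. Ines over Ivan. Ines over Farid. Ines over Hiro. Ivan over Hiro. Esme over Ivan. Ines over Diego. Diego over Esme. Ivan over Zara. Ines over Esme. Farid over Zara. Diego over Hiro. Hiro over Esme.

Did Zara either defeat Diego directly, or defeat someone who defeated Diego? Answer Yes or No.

Zara did not beat Diego directly.
Zara beat Esme, but each of them lost to Diego. No two-step path.

No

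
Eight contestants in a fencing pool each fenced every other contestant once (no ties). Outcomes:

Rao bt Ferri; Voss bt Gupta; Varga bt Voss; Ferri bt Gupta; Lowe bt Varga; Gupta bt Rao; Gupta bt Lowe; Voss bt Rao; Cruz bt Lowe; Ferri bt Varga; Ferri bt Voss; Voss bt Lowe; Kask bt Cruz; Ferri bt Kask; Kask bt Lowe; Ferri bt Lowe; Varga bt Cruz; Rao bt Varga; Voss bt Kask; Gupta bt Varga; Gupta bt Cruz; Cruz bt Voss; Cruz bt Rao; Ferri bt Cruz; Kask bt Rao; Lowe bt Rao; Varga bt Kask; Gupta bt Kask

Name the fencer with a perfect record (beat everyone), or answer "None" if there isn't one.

Highest win total is Ferri with 6 (out of 7 possible).
Ferri lost to Rao, so no fencer went undefeated.

None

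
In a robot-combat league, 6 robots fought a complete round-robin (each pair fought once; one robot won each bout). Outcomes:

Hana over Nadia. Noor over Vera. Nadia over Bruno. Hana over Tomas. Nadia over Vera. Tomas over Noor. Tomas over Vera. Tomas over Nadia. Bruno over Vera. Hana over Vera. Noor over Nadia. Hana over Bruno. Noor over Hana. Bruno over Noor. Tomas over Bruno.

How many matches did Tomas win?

Tomas' results: beat Vera, Bruno, Nadia, Noor; lost to Hana.
That is 4 wins.

4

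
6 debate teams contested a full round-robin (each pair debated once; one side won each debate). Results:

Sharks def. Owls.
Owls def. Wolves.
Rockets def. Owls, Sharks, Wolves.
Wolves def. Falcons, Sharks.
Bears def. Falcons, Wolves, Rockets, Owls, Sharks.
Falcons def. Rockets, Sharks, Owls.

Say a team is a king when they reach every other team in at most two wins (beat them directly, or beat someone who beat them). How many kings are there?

Falcons cannot reach Bears in two steps.
Wolves cannot reach Bears in two steps.
Bears reaches everyone (king).
Rockets cannot reach Bears in two steps.
Sharks cannot reach Falcons, Bears, Rockets in two steps.
Owls cannot reach Bears, Rockets in two steps.
Kings: Bears — 1.

1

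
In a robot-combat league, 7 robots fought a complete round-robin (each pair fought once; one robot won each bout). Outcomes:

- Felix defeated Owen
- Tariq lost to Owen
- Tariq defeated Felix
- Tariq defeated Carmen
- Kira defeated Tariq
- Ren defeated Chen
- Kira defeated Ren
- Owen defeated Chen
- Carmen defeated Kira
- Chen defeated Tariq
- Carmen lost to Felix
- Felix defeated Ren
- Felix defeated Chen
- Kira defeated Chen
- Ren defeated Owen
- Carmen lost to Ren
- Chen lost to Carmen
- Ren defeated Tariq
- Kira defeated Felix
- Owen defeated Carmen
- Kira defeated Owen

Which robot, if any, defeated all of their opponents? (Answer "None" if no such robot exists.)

Highest win total is Kira with 5 (out of 6 possible).
Kira lost to Carmen, so no robot went undefeated.

None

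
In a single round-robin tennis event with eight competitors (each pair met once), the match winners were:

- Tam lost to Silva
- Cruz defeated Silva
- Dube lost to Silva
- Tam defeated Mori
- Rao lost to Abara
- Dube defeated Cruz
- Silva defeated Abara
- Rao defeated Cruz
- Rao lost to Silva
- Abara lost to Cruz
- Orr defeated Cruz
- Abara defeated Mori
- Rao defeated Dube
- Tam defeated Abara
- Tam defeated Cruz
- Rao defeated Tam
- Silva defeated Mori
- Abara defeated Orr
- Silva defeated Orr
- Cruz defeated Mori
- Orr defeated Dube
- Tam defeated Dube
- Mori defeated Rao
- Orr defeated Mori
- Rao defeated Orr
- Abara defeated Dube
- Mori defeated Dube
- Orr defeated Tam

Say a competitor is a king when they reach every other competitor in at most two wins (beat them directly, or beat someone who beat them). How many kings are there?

5

Mori cannot reach Silva, Abara in two steps.
Silva reaches everyone (king).
Tam reaches everyone (king).
Abara cannot reach Silva in two steps.
Rao reaches everyone (king).
Cruz reaches everyone (king).
Dube cannot reach Tam, Rao, Orr in two steps.
Orr reaches everyone (king).
Kings: Silva, Tam, Rao, Cruz, Orr — 5.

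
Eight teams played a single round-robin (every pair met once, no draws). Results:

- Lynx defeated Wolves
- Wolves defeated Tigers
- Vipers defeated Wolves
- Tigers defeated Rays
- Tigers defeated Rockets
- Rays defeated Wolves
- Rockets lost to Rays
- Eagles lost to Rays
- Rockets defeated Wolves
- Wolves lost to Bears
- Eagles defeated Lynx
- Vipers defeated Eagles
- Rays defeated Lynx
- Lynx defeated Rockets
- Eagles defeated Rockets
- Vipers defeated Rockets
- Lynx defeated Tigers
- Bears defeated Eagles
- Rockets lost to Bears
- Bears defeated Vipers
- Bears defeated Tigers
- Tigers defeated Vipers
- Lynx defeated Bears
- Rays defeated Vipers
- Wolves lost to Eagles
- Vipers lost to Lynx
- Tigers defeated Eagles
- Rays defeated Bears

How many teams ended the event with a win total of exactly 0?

0

Win totals: Rays 6, Wolves 1, Tigers 4, Lynx 5, Bears 5, Eagles 3, Rockets 1, Vipers 3.
No team has exactly 0 wins.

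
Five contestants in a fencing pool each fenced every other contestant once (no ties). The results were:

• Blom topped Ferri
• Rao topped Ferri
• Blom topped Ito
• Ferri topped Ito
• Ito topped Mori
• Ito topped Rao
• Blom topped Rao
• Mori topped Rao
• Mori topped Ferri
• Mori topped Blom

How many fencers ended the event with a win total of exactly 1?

2

Win totals: Ferri 1, Blom 3, Mori 3, Ito 2, Rao 1.
Exactly 1: Ferri, Rao — 2 fencers.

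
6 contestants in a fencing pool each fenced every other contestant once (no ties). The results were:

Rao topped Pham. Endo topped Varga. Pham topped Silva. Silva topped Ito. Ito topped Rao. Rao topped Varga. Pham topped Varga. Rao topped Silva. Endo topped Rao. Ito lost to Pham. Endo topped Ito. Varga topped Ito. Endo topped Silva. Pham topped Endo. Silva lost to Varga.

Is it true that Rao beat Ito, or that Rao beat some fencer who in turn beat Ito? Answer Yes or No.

Yes

Rao did not beat Ito directly.
Rao beat Varga, Pham, Silva. Of those, Varga beat Ito.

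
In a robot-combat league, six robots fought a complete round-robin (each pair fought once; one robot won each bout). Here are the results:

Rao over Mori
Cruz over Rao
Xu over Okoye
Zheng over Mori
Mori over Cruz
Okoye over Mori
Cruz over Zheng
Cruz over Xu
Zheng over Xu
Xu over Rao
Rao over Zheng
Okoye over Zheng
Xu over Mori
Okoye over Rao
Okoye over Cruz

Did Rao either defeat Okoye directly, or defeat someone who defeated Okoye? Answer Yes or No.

Rao did not beat Okoye directly.
Rao beat Mori, Zheng, but each of them lost to Okoye. No two-step path.

No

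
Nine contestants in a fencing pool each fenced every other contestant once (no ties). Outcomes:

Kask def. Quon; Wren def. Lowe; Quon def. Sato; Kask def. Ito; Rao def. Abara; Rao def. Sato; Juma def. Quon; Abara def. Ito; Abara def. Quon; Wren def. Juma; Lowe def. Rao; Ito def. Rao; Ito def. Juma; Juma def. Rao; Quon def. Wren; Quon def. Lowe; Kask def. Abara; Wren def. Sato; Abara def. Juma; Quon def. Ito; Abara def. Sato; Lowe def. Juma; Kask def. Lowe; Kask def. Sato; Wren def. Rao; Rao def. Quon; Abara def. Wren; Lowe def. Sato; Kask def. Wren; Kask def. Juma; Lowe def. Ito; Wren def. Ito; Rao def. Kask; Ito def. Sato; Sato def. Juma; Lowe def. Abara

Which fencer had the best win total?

Win totals: Juma 2, Sato 1, Lowe 5, Ito 3, Quon 4, Kask 7, Wren 5, Abara 5, Rao 4.
Kask leads with 7 wins (next highest: 5).

Kask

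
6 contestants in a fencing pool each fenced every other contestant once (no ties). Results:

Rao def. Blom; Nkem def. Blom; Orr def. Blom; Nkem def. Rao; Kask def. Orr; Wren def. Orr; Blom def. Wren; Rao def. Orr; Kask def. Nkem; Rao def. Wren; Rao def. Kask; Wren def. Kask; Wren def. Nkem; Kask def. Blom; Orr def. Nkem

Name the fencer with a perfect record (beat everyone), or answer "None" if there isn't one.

Highest win total is Rao with 4 (out of 5 possible).
Rao lost to Nkem, so no fencer went undefeated.

None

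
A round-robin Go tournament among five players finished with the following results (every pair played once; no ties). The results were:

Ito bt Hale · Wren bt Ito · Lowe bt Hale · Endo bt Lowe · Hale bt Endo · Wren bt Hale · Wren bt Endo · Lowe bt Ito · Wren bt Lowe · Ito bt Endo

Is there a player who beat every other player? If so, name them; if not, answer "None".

Wren has 4 wins out of 4 opponents — a perfect record.

Wren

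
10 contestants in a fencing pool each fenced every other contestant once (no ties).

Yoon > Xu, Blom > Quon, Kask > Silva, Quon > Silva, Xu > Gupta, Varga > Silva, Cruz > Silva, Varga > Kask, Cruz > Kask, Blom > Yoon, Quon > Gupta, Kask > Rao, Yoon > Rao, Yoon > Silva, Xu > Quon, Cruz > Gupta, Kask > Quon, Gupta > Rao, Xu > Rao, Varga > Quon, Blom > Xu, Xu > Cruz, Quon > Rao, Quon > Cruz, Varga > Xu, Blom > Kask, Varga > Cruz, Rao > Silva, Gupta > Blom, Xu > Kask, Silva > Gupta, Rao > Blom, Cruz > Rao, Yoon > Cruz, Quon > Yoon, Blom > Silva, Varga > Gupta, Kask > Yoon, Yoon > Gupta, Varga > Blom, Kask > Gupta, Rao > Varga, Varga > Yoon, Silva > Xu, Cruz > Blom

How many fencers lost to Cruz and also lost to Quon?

Cruz beat: Gupta, Silva, Blom, Kask, Rao.
Quon beat: Gupta, Silva, Rao, Cruz, Yoon.
Both beat: Gupta, Silva, Rao — 3.

3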